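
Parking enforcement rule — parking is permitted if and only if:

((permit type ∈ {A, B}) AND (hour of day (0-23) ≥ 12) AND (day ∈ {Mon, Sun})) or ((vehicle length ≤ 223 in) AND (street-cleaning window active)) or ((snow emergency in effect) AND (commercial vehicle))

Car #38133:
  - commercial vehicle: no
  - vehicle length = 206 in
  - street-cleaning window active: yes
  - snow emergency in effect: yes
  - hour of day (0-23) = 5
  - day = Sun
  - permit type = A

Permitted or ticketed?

Atomic conditions:
  permit type ∈ {A, B}: A is in the set → true
  hour of day (0-23) ≥ 12: 5 ≥ 12 is false
  day ∈ {Mon, Sun}: Sun is in the set → true
  vehicle length ≤ 223 in: 206 ≤ 223 is true
  street-cleaning window active: yes → true
  snow emergency in effect: yes → true
  commercial vehicle: no → false
Combine:
[1] true AND false AND true = false
[2] true AND true = true
[3] true AND false = false
[root] false OR true OR false = true
Overall: true → permitted

Permitted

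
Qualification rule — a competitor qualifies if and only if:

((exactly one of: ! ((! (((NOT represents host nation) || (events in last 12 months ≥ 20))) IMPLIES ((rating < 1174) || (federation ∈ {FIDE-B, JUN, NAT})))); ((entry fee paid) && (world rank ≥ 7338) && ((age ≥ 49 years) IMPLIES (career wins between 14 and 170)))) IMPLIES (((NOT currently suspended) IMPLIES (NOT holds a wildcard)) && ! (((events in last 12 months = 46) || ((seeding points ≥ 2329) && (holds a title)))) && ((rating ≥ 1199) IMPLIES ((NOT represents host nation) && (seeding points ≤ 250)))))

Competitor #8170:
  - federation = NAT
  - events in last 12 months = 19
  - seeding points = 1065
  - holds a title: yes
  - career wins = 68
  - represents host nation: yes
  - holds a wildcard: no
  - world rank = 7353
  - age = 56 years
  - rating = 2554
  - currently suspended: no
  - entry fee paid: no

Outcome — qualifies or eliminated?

Qualifies

Atomic conditions:
  NOT represents host nation: yes → false
  events in last 12 months ≥ 20: 19 ≥ 20 is false
  rating < 1174: 2554 < 1174 is false
  federation ∈ {FIDE-B, JUN, NAT}: NAT is in the set → true
  entry fee paid: no → false
  world rank ≥ 7338: 7353 ≥ 7338 is true
  age ≥ 49 years: 56 ≥ 49 is true
  career wins between 14 and 170: 68 in [14, 170] is true
  NOT currently suspended: no → true
  NOT holds a wildcard: no → true
  events in last 12 months = 46: 19 == 46 is false
  seeding points ≥ 2329: 1065 ≥ 2329 is false
  holds a title: yes → true
  rating ≥ 1199: 2554 ≥ 1199 is true
  seeding points ≤ 250: 1065 ≤ 250 is false
Combine:
[1.1.1.1.1] false OR false = false
[1.1.1.1] NOT false = true
[1.1.1.2] false OR true = true
[1.1.1] true → true = true
[1.1] NOT true = false
[1.2.3] true → true = true
[1.2] false AND true AND true = false
[1] exactly-one(false, false) = false
[2.1] true → true = true
[2.2.1.2] false AND true = false
[2.2.1] false OR false = false
[2.2] NOT false = true
[2.3.2] false AND false = false
[2.3] true → false = false
[2] true AND true AND false = false
[root] false → false (antecedent false ⇒ implication holds) = true
Overall: true → qualifies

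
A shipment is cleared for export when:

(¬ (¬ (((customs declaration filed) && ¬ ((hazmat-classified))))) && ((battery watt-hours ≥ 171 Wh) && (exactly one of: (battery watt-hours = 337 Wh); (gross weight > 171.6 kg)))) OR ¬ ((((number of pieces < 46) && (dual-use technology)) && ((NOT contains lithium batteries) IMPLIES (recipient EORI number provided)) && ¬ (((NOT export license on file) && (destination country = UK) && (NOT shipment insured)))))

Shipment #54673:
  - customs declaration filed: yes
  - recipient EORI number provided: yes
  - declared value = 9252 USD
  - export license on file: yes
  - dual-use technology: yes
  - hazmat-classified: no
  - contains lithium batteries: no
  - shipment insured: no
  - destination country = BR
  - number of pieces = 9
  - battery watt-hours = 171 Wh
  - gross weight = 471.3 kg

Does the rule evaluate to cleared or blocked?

Atomic conditions:
  customs declaration filed: yes → true
  hazmat-classified: no → false
  battery watt-hours ≥ 171 Wh: 171 ≥ 171 is true
  battery watt-hours = 337 Wh: 171 == 337 is false
  gross weight > 171.6 kg: 471.3 > 171.6 is true
  number of pieces < 46: 9 < 46 is true
  dual-use technology: yes → true
  NOT contains lithium batteries: no → true
  recipient EORI number provided: yes → true
  NOT export license on file: yes → false
  destination country = UK: BR == UK is false
  NOT shipment insured: no → true
Combine:
[1.1.1.1.2] NOT false = true
[1.1.1.1] true AND true = true
[1.1.1] NOT true = false
[1.1] NOT false = true
[1.2.2] exactly-one(false, true) = true
[1.2] true AND true = true
[1] true AND true = true
[2.1.1] true AND true = true
[2.1.2] true → true = true
[2.1.3.1] false AND false AND true = false
[2.1.3] NOT false = true
[2.1] true AND true AND true = true
[2] NOT true = false
[root] true OR false = true
Overall: true → cleared

Cleared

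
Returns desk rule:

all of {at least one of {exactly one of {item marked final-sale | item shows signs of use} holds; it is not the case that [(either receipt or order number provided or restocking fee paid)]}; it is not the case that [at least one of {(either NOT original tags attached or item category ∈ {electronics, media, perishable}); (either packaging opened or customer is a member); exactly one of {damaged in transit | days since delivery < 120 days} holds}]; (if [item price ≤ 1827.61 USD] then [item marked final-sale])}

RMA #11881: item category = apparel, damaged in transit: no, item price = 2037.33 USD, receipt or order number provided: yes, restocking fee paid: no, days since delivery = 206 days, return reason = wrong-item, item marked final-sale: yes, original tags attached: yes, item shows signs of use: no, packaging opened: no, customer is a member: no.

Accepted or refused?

Accepted

Atomic conditions:
  item marked final-sale: yes → true
  item shows signs of use: no → false
  receipt or order number provided: yes → true
  restocking fee paid: no → false
  NOT original tags attached: yes → false
  item category ∈ {electronics, media, perishable}: apparel is not in the set → false
  packaging opened: no → false
  customer is a member: no → false
  damaged in transit: no → false
  days since delivery < 120 days: 206 < 120 is false
  item price ≤ 1827.61 USD: 2037.33 ≤ 1827.61 is false
Combine:
[1.1] exactly-one(true, false) = true
[1.2.1] true OR false = true
[1.2] NOT true = false
[1] true OR false = true
[2.1.1] false OR false = false
[2.1.2] false OR false = false
[2.1.3] exactly-one(false, false) = false
[2.1] false OR false OR false = false
[2] NOT false = true
[3] false → true (antecedent false ⇒ implication holds) = true
[root] true AND true AND true = true
Overall: true → accepted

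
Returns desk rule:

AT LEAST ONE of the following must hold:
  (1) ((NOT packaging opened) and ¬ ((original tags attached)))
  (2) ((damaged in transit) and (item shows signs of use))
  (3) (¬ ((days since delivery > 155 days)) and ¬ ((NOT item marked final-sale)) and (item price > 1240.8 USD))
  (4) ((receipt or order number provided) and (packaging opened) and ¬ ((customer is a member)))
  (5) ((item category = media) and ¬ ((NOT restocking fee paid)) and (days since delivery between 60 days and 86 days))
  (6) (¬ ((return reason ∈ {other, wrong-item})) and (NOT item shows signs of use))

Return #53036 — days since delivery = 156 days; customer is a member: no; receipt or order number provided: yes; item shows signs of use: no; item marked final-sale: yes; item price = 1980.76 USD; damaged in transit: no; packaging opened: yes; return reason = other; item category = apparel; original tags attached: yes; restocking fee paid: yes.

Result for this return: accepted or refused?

Atomic conditions:
  NOT packaging opened: yes → false
  original tags attached: yes → true
  damaged in transit: no → false
  item shows signs of use: no → false
  days since delivery > 155 days: 156 > 155 is true
  NOT item marked final-sale: yes → false
  item price > 1240.8 USD: 1980.76 > 1240.8 is true
  receipt or order number provided: yes → true
  packaging opened: yes → true
  customer is a member: no → false
  item category = media: apparel == media is false
  NOT restocking fee paid: yes → false
  days since delivery between 60 days and 86 days: 156 in [60, 86] is false
  return reason ∈ {other, wrong-item}: other is in the set → true
  NOT item shows signs of use: no → true
Combine:
[1.2] NOT true = false
[1] false AND false = false
[2] false AND false = false
[3.1] NOT true = false
[3.2] NOT false = true
[3] false AND true AND true = false
[4.3] NOT false = true
[4] true AND true AND true = true
[5.2] NOT false = true
[5] false AND true AND false = false
[6.1] NOT true = false
[6] false AND true = false
[root] false OR false OR false OR true OR false OR false = true
Overall: true → accepted

Accepted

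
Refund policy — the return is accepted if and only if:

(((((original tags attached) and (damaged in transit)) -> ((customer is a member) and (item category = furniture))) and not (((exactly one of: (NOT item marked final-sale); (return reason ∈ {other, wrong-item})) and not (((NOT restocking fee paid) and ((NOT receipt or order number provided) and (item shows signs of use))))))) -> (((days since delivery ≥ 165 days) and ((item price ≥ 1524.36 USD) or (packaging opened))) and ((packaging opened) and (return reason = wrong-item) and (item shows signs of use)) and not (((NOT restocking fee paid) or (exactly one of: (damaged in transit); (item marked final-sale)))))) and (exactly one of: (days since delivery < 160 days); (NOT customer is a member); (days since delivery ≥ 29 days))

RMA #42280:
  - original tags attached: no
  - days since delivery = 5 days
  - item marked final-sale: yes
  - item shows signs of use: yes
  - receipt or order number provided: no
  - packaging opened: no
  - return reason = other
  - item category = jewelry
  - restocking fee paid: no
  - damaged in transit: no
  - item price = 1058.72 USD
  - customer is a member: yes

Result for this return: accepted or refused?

Refused

Atomic conditions:
  original tags attached: no → false
  damaged in transit: no → false
  customer is a member: yes → true
  item category = furniture: jewelry == furniture is false
  NOT item marked final-sale: yes → false
  return reason ∈ {other, wrong-item}: other is in the set → true
  NOT restocking fee paid: no → true
  NOT receipt or order number provided: no → true
  item shows signs of use: yes → true
  days since delivery ≥ 165 days: 5 ≥ 165 is false
  item price ≥ 1524.36 USD: 1058.72 ≥ 1524.36 is false
  packaging opened: no → false
  return reason = wrong-item: other == wrong-item is false
  item marked final-sale: yes → true
  days since delivery < 160 days: 5 < 160 is true
  NOT customer is a member: yes → false
  days since delivery ≥ 29 days: 5 ≥ 29 is false
Combine:
[1.1.1.1] false AND false = false
[1.1.1.2] true AND false = false
[1.1.1] false → false (antecedent false ⇒ implication holds) = true
[1.1.2.1.1] exactly-one(false, true) = true
[1.1.2.1.2.1.2] true AND true = true
[1.1.2.1.2.1] true AND true = true
[1.1.2.1.2] NOT true = false
[1.1.2.1] true AND false = false
[1.1.2] NOT false = true
[1.1] true AND true = true
[1.2.1.2] false OR false = false
[1.2.1] false AND false = false
[1.2.2] false AND false AND true = false
[1.2.3.1.2] exactly-one(false, true) = true
[1.2.3.1] true OR true = true
[1.2.3] NOT true = false
[1.2] false AND false AND false = false
[1] true → false = false
[2] exactly-one(true, false, false) = true
[root] false AND true = false
Overall: false → refused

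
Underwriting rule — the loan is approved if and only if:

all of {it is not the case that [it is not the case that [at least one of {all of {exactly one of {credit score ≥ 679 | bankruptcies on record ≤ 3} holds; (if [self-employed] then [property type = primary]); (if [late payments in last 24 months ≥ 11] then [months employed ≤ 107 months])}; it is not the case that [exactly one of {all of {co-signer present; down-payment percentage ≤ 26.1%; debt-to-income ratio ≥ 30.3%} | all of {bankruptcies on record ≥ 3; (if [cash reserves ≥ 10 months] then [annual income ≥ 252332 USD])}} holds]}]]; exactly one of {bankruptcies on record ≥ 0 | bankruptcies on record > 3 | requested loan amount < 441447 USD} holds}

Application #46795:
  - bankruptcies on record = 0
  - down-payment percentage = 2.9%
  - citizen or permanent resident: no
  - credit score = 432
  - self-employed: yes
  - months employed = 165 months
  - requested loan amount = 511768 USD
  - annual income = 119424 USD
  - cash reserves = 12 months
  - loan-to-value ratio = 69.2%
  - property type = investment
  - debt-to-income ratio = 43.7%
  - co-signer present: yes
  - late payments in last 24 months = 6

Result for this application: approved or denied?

Denied

Atomic conditions:
  credit score ≥ 679: 432 ≥ 679 is false
  bankruptcies on record ≤ 3: 0 ≤ 3 is true
  self-employed: yes → true
  property type = primary: investment == primary is false
  late payments in last 24 months ≥ 11: 6 ≥ 11 is false
  months employed ≤ 107 months: 165 ≤ 107 is false
  co-signer present: yes → true
  down-payment percentage ≤ 26.1%: 2.9 ≤ 26.1 is true
  debt-to-income ratio ≥ 30.3%: 43.7 ≥ 30.3 is true
  bankruptcies on record ≥ 3: 0 ≥ 3 is false
  cash reserves ≥ 10 months: 12 ≥ 10 is true
  annual income ≥ 252332 USD: 119424 ≥ 252332 is false
  bankruptcies on record ≥ 0: 0 ≥ 0 is true
  bankruptcies on record > 3: 0 > 3 is false
  requested loan amount < 441447 USD: 511768 < 441447 is false
Combine:
[1.1.1.1.1] exactly-one(false, true) = true
[1.1.1.1.2] true → false = false
[1.1.1.1.3] false → false (antecedent false ⇒ implication holds) = true
[1.1.1.1] true AND false AND true = false
[1.1.1.2.1.1] true AND true AND true = true
[1.1.1.2.1.2.2] true → false = false
[1.1.1.2.1.2] false AND false = false
[1.1.1.2.1] exactly-one(true, false) = true
[1.1.1.2] NOT true = false
[1.1.1] false OR false = false
[1.1] NOT false = true
[1] NOT true = false
[2] exactly-one(true, false, false) = true
[root] false AND true = false
Overall: false → denied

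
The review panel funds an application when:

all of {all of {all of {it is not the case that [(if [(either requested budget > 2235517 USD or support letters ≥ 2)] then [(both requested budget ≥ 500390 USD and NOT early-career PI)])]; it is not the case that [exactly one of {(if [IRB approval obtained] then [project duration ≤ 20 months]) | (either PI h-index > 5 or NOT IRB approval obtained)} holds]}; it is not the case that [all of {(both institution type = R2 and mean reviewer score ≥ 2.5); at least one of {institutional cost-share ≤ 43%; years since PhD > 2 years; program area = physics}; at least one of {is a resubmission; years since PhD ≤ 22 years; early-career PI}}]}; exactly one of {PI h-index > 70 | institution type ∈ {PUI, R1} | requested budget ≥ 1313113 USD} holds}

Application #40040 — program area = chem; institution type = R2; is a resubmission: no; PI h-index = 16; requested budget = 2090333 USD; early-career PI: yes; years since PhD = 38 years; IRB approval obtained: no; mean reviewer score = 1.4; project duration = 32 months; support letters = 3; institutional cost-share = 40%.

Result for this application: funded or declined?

Atomic conditions:
  requested budget > 2235517 USD: 2090333 > 2235517 is false
  support letters ≥ 2: 3 ≥ 2 is true
  requested budget ≥ 500390 USD: 2090333 ≥ 500390 is true
  NOT early-career PI: yes → false
  IRB approval obtained: no → false
  project duration ≤ 20 months: 32 ≤ 20 is false
  PI h-index > 5: 16 > 5 is true
  NOT IRB approval obtained: no → true
  institution type = R2: R2 == R2 is true
  mean reviewer score ≥ 2.5: 1.4 ≥ 2.5 is false
  institutional cost-share ≤ 43%: 40 ≤ 43 is true
  years since PhD > 2 years: 38 > 2 is true
  program area = physics: chem == physics is false
  is a resubmission: no → false
  years since PhD ≤ 22 years: 38 ≤ 22 is false
  early-career PI: yes → true
  PI h-index > 70: 16 > 70 is false
  institution type ∈ {PUI, R1}: R2 is not in the set → false
  requested budget ≥ 1313113 USD: 2090333 ≥ 1313113 is true
Combine:
[1.1.1.1.1] false OR true = true
[1.1.1.1.2] true AND false = false
[1.1.1.1] true → false = false
[1.1.1] NOT false = true
[1.1.2.1.1] false → false (antecedent false ⇒ implication holds) = true
[1.1.2.1.2] true OR true = true
[1.1.2.1] exactly-one(true, true) = false
[1.1.2] NOT false = true
[1.1] true AND true = true
[1.2.1.1] true AND false = false
[1.2.1.2] true OR true OR false = true
[1.2.1.3] false OR false OR true = true
[1.2.1] false AND true AND true = false
[1.2] NOT false = true
[1] true AND true = true
[2] exactly-one(false, false, true) = true
[root] true AND true = true
Overall: true → funded

Funded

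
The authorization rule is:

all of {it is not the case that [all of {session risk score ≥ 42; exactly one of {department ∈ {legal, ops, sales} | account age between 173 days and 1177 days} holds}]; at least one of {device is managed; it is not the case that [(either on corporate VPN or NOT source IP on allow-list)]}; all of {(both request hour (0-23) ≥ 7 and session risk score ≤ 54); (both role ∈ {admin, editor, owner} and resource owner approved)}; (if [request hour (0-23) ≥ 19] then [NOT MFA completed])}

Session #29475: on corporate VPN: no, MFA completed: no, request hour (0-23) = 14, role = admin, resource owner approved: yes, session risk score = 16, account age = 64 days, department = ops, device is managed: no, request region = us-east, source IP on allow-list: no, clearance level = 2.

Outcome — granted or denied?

Denied

Atomic conditions:
  session risk score ≥ 42: 16 ≥ 42 is false
  department ∈ {legal, ops, sales}: ops is in the set → true
  account age between 173 days and 1177 days: 64 in [173, 1177] is false
  device is managed: no → false
  on corporate VPN: no → false
  NOT source IP on allow-list: no → true
  request hour (0-23) ≥ 7: 14 ≥ 7 is true
  session risk score ≤ 54: 16 ≤ 54 is true
  role ∈ {admin, editor, owner}: admin is in the set → true
  resource owner approved: yes → true
  request hour (0-23) ≥ 19: 14 ≥ 19 is false
  NOT MFA completed: no → true
Combine:
[1.1.2] exactly-one(true, false) = true
[1.1] false AND true = false
[1] NOT false = true
[2.2.1] false OR true = true
[2.2] NOT true = false
[2] false OR false = false
[3.1] true AND true = true
[3.2] true AND true = true
[3] true AND true = true
[4] false → true (antecedent false ⇒ implication holds) = true
[root] true AND false AND true AND true = false
Overall: false → denied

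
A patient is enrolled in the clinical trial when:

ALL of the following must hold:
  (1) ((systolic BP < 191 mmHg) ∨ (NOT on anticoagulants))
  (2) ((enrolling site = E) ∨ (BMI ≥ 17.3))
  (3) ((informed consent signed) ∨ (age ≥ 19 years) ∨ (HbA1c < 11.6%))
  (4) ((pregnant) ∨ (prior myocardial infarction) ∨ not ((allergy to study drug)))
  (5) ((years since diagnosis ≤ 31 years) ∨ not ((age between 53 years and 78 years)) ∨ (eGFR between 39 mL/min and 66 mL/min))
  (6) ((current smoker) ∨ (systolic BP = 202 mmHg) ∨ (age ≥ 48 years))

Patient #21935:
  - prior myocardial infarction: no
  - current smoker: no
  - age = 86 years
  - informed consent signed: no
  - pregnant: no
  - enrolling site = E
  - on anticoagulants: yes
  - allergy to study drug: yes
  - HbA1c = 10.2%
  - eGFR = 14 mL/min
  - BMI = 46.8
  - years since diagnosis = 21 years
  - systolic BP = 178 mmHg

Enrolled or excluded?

Excluded

Atomic conditions:
  systolic BP < 191 mmHg: 178 < 191 is true
  NOT on anticoagulants: yes → false
  enrolling site = E: E == E is true
  BMI ≥ 17.3: 46.8 ≥ 17.3 is true
  informed consent signed: no → false
  age ≥ 19 years: 86 ≥ 19 is true
  HbA1c < 11.6%: 10.2 < 11.6 is true
  pregnant: no → false
  prior myocardial infarction: no → false
  allergy to study drug: yes → true
  years since diagnosis ≤ 31 years: 21 ≤ 31 is true
  age between 53 years and 78 years: 86 in [53, 78] is false
  eGFR between 39 mL/min and 66 mL/min: 14 in [39, 66] is false
  current smoker: no → false
  systolic BP = 202 mmHg: 178 == 202 is false
  age ≥ 48 years: 86 ≥ 48 is true
Combine:
[1] true OR false = true
[2] true OR true = true
[3] false OR true OR true = true
[4.3] NOT true = false
[4] false OR false OR false = false
[5.2] NOT false = true
[5] true OR true OR false = true
[6] false OR false OR true = true
[root] true AND true AND true AND false AND true AND true = false
Overall: false → excluded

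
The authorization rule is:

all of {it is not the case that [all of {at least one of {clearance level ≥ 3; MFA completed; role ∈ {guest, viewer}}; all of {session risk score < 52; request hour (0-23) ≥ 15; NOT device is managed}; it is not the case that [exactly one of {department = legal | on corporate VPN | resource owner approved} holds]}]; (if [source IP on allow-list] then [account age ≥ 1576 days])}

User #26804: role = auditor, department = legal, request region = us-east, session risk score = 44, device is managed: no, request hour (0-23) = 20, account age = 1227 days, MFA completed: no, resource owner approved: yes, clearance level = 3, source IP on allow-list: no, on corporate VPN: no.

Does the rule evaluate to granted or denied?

Atomic conditions:
  clearance level ≥ 3: 3 ≥ 3 is true
  MFA completed: no → false
  role ∈ {guest, viewer}: auditor is not in the set → false
  session risk score < 52: 44 < 52 is true
  request hour (0-23) ≥ 15: 20 ≥ 15 is true
  NOT device is managed: no → true
  department = legal: legal == legal is true
  on corporate VPN: no → false
  resource owner approved: yes → true
  source IP on allow-list: no → false
  account age ≥ 1576 days: 1227 ≥ 1576 is false
Combine:
[1.1.1] true OR false OR false = true
[1.1.2] true AND true AND true = true
[1.1.3.1] exactly-one(true, false, true) = false
[1.1.3] NOT false = true
[1.1] true AND true AND true = true
[1] NOT true = false
[2] false → false (antecedent false ⇒ implication holds) = true
[root] false AND true = false
Overall: false → denied

Denied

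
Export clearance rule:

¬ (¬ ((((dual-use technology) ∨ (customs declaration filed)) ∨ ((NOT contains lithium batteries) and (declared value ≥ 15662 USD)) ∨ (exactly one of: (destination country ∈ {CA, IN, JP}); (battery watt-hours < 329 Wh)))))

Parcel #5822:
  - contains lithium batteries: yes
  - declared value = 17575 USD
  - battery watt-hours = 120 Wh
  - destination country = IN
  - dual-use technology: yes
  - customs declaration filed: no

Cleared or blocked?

Cleared

Atomic conditions:
  dual-use technology: yes → true
  customs declaration filed: no → false
  NOT contains lithium batteries: yes → false
  declared value ≥ 15662 USD: 17575 ≥ 15662 is true
  destination country ∈ {CA, IN, JP}: IN is in the set → true
  battery watt-hours < 329 Wh: 120 < 329 is true
Combine:
[1.1.1] true OR false = true
[1.1.2] false AND true = false
[1.1.3] exactly-one(true, true) = false
[1.1] true OR false OR false = true
[1] NOT true = false
[root] NOT false = true
Overall: true → cleared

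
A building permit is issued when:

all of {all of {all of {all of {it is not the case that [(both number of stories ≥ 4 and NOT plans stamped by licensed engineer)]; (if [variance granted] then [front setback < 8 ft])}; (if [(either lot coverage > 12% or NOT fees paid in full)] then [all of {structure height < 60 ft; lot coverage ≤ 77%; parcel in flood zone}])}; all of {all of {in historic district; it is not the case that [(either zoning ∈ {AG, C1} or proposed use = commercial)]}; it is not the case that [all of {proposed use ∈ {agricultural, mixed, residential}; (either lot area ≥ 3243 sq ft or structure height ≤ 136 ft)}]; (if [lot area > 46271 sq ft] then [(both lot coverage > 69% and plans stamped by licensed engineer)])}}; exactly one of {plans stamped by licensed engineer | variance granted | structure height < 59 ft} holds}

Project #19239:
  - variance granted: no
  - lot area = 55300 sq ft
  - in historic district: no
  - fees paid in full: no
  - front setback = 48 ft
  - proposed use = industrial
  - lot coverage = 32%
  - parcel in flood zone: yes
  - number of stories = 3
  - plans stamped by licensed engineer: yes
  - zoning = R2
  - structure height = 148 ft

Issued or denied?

Atomic conditions:
  number of stories ≥ 4: 3 ≥ 4 is false
  NOT plans stamped by licensed engineer: yes → false
  variance granted: no → false
  front setback < 8 ft: 48 < 8 is false
  lot coverage > 12%: 32 > 12 is true
  NOT fees paid in full: no → true
  structure height < 60 ft: 148 < 60 is false
  lot coverage ≤ 77%: 32 ≤ 77 is true
  parcel in flood zone: yes → true
  in historic district: no → false
  zoning ∈ {AG, C1}: R2 is not in the set → false
  proposed use = commercial: industrial == commercial is false
  proposed use ∈ {agricultural, mixed, residential}: industrial is not in the set → false
  lot area ≥ 3243 sq ft: 55300 ≥ 3243 is true
  structure height ≤ 136 ft: 148 ≤ 136 is false
  lot area > 46271 sq ft: 55300 > 46271 is true
  lot coverage > 69%: 32 > 69 is false
  plans stamped by licensed engineer: yes → true
  structure height < 59 ft: 148 < 59 is false
Combine:
[1.1.1.1.1] false AND false = false
[1.1.1.1] NOT false = true
[1.1.1.2] false → false (antecedent false ⇒ implication holds) = true
[1.1.1] true AND true = true
[1.1.2.1] true OR true = true
[1.1.2.2] false AND true AND true = false
[1.1.2] true → false = false
[1.1] true AND false = false
[1.2.1.2.1] false OR false = false
[1.2.1.2] NOT false = true
[1.2.1] false AND true = false
[1.2.2.1.2] true OR false = true
[1.2.2.1] false AND true = false
[1.2.2] NOT false = true
[1.2.3.2] false AND true = false
[1.2.3] true → false = false
[1.2] false AND true AND false = false
[1] false AND false = false
[2] exactly-one(true, false, false) = true
[root] false AND true = false
Overall: false → denied

Denied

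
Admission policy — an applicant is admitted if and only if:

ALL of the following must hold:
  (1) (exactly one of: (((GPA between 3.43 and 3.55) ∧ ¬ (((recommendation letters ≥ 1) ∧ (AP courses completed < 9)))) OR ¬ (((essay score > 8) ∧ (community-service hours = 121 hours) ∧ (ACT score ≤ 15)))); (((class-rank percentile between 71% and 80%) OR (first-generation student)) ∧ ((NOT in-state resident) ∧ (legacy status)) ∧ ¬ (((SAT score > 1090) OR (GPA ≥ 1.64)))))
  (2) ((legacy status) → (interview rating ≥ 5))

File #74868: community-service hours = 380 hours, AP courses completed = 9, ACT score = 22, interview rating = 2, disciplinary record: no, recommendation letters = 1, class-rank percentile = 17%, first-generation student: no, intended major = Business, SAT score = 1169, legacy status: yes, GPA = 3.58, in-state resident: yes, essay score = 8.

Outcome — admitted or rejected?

Rejected

Atomic conditions:
  GPA between 3.43 and 3.55: 3.58 in [3.43, 3.55] is false
  recommendation letters ≥ 1: 1 ≥ 1 is true
  AP courses completed < 9: 9 < 9 is false
  essay score > 8: 8 > 8 is false
  community-service hours = 121 hours: 380 == 121 is false
  ACT score ≤ 15: 22 ≤ 15 is false
  class-rank percentile between 71% and 80%: 17 in [71, 80] is false
  first-generation student: no → false
  NOT in-state resident: yes → false
  legacy status: yes → true
  SAT score > 1090: 1169 > 1090 is true
  GPA ≥ 1.64: 3.58 ≥ 1.64 is true
  interview rating ≥ 5: 2 ≥ 5 is false
Combine:
[1.1.1.2.1] true AND false = false
[1.1.1.2] NOT false = true
[1.1.1] false AND true = false
[1.1.2.1] false AND false AND false = false
[1.1.2] NOT false = true
[1.1] false OR true = true
[1.2.1] false OR false = false
[1.2.2] false AND true = false
[1.2.3.1] true OR true = true
[1.2.3] NOT true = false
[1.2] false AND false AND false = false
[1] exactly-one(true, false) = true
[2] true → false = false
[root] true AND false = false
Overall: false → rejected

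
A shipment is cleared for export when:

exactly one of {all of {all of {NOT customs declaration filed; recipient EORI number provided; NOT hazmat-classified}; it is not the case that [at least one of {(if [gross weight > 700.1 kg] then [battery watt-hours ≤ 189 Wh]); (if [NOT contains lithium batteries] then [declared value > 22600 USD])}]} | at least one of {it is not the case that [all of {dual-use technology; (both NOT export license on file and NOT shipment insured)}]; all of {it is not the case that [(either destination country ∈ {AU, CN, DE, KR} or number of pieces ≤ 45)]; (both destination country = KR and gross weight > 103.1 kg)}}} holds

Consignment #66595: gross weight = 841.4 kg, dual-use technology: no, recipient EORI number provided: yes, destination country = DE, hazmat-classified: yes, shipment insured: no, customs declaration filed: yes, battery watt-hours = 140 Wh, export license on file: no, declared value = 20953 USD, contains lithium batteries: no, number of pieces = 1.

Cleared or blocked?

Cleared

Atomic conditions:
  NOT customs declaration filed: yes → false
  recipient EORI number provided: yes → true
  NOT hazmat-classified: yes → false
  gross weight > 700.1 kg: 841.4 > 700.1 is true
  battery watt-hours ≤ 189 Wh: 140 ≤ 189 is true
  NOT contains lithium batteries: no → true
  declared value > 22600 USD: 20953 > 22600 is false
  dual-use technology: no → false
  NOT export license on file: no → true
  NOT shipment insured: no → true
  destination country ∈ {AU, CN, DE, KR}: DE is in the set → true
  number of pieces ≤ 45: 1 ≤ 45 is true
  destination country = KR: DE == KR is false
  gross weight > 103.1 kg: 841.4 > 103.1 is true
Combine:
[1.1] false AND true AND false = false
[1.2.1.1] true → true = true
[1.2.1.2] true → false = false
[1.2.1] true OR false = true
[1.2] NOT true = false
[1] false AND false = false
[2.1.1.2] true AND true = true
[2.1.1] false AND true = false
[2.1] NOT false = true
[2.2.1.1] true OR true = true
[2.2.1] NOT true = false
[2.2.2] false AND true = false
[2.2] false AND false = false
[2] true OR false = true
[root] exactly-one(false, true) = true
Overall: true → cleared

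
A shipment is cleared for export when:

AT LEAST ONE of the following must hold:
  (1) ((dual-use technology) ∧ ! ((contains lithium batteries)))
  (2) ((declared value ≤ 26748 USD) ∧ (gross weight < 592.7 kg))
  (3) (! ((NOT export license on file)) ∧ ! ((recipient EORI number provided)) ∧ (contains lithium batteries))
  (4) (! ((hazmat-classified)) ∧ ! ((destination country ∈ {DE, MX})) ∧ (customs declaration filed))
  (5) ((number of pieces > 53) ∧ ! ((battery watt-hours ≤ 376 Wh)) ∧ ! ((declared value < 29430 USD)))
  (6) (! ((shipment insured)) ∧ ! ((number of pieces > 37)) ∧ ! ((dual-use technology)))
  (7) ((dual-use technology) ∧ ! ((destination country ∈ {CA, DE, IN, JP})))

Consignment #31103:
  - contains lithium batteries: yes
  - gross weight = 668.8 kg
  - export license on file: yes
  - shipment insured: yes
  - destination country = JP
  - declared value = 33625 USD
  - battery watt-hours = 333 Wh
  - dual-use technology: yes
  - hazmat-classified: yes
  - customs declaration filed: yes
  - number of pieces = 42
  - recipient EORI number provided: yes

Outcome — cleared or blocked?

Atomic conditions:
  dual-use technology: yes → true
  contains lithium batteries: yes → true
  declared value ≤ 26748 USD: 33625 ≤ 26748 is false
  gross weight < 592.7 kg: 668.8 < 592.7 is false
  NOT export license on file: yes → false
  recipient EORI number provided: yes → true
  hazmat-classified: yes → true
  destination country ∈ {DE, MX}: JP is not in the set → false
  customs declaration filed: yes → true
  number of pieces > 53: 42 > 53 is false
  battery watt-hours ≤ 376 Wh: 333 ≤ 376 is true
  declared value < 29430 USD: 33625 < 29430 is false
  shipment insured: yes → true
  number of pieces > 37: 42 > 37 is true
  destination country ∈ {CA, DE, IN, JP}: JP is in the set → true
Combine:
[1.2] NOT true = false
[1] true AND false = false
[2] false AND false = false
[3.1] NOT false = true
[3.2] NOT true = false
[3] true AND false AND true = false
[4.1] NOT true = false
[4.2] NOT false = true
[4] false AND true AND true = false
[5.2] NOT true = false
[5.3] NOT false = true
[5] false AND false AND true = false
[6.1] NOT true = false
[6.2] NOT true = false
[6.3] NOT true = false
[6] false AND false AND false = false
[7.2] NOT true = false
[7] true AND false = false
[root] false OR false OR false OR false OR false OR false OR false = false
Overall: false → blocked

Blocked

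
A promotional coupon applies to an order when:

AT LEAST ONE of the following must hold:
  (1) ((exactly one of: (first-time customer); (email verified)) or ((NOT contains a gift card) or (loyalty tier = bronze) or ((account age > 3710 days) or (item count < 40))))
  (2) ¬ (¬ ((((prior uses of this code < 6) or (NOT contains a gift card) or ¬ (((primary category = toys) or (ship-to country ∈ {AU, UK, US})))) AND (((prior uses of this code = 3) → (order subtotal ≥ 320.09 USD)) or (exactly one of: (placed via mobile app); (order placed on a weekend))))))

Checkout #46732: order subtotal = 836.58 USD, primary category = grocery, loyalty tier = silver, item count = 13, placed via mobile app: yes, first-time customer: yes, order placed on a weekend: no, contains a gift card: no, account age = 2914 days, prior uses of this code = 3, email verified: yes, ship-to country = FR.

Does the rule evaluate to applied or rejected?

Atomic conditions:
  first-time customer: yes → true
  email verified: yes → true
  NOT contains a gift card: no → true
  loyalty tier = bronze: silver == bronze is false
  account age > 3710 days: 2914 > 3710 is false
  item count < 40: 13 < 40 is true
  prior uses of this code < 6: 3 < 6 is true
  primary category = toys: grocery == toys is false
  ship-to country ∈ {AU, UK, US}: FR is not in the set → false
  prior uses of this code = 3: 3 == 3 is true
  order subtotal ≥ 320.09 USD: 836.58 ≥ 320.09 is true
  placed via mobile app: yes → true
  order placed on a weekend: no → false
Combine:
[1.1] exactly-one(true, true) = false
[1.2.3] false OR true = true
[1.2] true OR false OR true = true
[1] false OR true = true
[2.1.1.1.3.1] false OR false = false
[2.1.1.1.3] NOT false = true
[2.1.1.1] true OR true OR true = true
[2.1.1.2.1] true → true = true
[2.1.1.2.2] exactly-one(true, false) = true
[2.1.1.2] true OR true = true
[2.1.1] true AND true = true
[2.1] NOT true = false
[2] NOT false = true
[root] true OR true = true
Overall: true → applied

Applied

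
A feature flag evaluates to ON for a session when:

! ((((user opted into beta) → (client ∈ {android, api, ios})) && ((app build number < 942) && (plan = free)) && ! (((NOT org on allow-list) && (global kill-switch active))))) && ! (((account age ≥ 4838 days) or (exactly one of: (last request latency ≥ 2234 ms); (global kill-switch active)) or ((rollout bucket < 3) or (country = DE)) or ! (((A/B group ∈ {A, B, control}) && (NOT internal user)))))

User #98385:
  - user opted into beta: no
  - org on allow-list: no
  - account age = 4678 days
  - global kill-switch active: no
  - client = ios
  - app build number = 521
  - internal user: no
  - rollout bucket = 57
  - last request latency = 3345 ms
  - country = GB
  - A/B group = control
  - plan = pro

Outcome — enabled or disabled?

Atomic conditions:
  user opted into beta: no → false
  client ∈ {android, api, ios}: ios is in the set → true
  app build number < 942: 521 < 942 is true
  plan = free: pro == free is false
  NOT org on allow-list: no → true
  global kill-switch active: no → false
  account age ≥ 4838 days: 4678 ≥ 4838 is false
  last request latency ≥ 2234 ms: 3345 ≥ 2234 is true
  rollout bucket < 3: 57 < 3 is false
  country = DE: GB == DE is false
  A/B group ∈ {A, B, control}: control is in the set → true
  NOT internal user: no → true
Combine:
[1.1.1] false → true (antecedent false ⇒ implication holds) = true
[1.1.2] true AND false = false
[1.1.3.1] true AND false = false
[1.1.3] NOT false = true
[1.1] true AND false AND true = false
[1] NOT false = true
[2.1.2] exactly-one(true, false) = true
[2.1.3] false OR false = false
[2.1.4.1] true AND true = true
[2.1.4] NOT true = false
[2.1] false OR true OR false OR false = true
[2] NOT true = false
[root] true AND false = false
Overall: false → disabled

Disabled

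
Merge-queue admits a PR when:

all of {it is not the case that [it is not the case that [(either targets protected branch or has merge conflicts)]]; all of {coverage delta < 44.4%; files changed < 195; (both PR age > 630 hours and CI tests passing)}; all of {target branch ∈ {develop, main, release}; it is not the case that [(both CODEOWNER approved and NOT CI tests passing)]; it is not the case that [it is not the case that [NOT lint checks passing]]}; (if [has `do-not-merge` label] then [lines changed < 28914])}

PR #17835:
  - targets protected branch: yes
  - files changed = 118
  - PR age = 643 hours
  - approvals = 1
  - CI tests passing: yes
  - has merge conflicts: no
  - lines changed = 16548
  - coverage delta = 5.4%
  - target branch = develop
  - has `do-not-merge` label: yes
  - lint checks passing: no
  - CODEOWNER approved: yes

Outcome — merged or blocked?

Atomic conditions:
  targets protected branch: yes → true
  has merge conflicts: no → false
  coverage delta < 44.4%: 5.4 < 44.4 is true
  files changed < 195: 118 < 195 is true
  PR age > 630 hours: 643 > 630 is true
  CI tests passing: yes → true
  target branch ∈ {develop, main, release}: develop is in the set → true
  CODEOWNER approved: yes → true
  NOT CI tests passing: yes → false
  NOT lint checks passing: no → true
  has `do-not-merge` label: yes → true
  lines changed < 28914: 16548 < 28914 is true
Combine:
[1.1.1] true OR false = true
[1.1] NOT true = false
[1] NOT false = true
[2.3] true AND true = true
[2] true AND true AND true = true
[3.2.1] true AND false = false
[3.2] NOT false = true
[3.3.1] NOT true = false
[3.3] NOT false = true
[3] true AND true AND true = true
[4] true → true = true
[root] true AND true AND true AND true = true
Overall: true → merged

Merged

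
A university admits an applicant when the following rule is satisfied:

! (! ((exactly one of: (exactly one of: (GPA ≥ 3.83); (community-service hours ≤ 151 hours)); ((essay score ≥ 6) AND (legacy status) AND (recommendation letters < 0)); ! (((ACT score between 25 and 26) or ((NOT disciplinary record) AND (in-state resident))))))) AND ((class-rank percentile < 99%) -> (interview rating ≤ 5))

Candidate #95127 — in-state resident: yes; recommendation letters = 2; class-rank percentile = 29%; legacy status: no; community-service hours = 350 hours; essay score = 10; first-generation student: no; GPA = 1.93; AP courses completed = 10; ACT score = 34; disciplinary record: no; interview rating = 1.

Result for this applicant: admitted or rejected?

Atomic conditions:
  GPA ≥ 3.83: 1.93 ≥ 3.83 is false
  community-service hours ≤ 151 hours: 350 ≤ 151 is false
  essay score ≥ 6: 10 ≥ 6 is true
  legacy status: no → false
  recommendation letters < 0: 2 < 0 is false
  ACT score between 25 and 26: 34 in [25, 26] is false
  NOT disciplinary record: no → true
  in-state resident: yes → true
  class-rank percentile < 99%: 29 < 99 is true
  interview rating ≤ 5: 1 ≤ 5 is true
Combine:
[1.1.1.1] exactly-one(false, false) = false
[1.1.1.2] true AND false AND false = false
[1.1.1.3.1.2] true AND true = true
[1.1.1.3.1] false OR true = true
[1.1.1.3] NOT true = false
[1.1.1] exactly-one(false, false, false) = false
[1.1] NOT false = true
[1] NOT true = false
[2] true → true = true
[root] false AND true = false
Overall: false → rejected

Rejected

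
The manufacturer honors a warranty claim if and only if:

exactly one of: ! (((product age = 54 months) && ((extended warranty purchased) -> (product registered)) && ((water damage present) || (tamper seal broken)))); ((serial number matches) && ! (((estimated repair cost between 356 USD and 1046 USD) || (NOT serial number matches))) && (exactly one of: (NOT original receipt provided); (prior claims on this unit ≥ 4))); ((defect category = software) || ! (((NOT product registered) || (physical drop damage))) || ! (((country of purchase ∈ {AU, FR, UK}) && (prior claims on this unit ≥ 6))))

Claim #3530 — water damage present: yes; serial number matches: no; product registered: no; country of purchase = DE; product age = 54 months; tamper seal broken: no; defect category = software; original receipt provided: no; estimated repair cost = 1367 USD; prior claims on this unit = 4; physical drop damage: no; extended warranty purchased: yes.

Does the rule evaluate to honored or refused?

Refused

Atomic conditions:
  product age = 54 months: 54 == 54 is true
  extended warranty purchased: yes → true
  product registered: no → false
  water damage present: yes → true
  tamper seal broken: no → false
  serial number matches: no → false
  estimated repair cost between 356 USD and 1046 USD: 1367 in [356, 1046] is false
  NOT serial number matches: no → true
  NOT original receipt provided: no → true
  prior claims on this unit ≥ 4: 4 ≥ 4 is true
  defect category = software: software == software is true
  NOT product registered: no → true
  physical drop damage: no → false
  country of purchase ∈ {AU, FR, UK}: DE is not in the set → false
  prior claims on this unit ≥ 6: 4 ≥ 6 is false
Combine:
[1.1.2] true → false = false
[1.1.3] true OR false = true
[1.1] true AND false AND true = false
[1] NOT false = true
[2.2.1] false OR true = true
[2.2] NOT true = false
[2.3] exactly-one(true, true) = false
[2] false AND false AND false = false
[3.2.1] true OR false = true
[3.2] NOT true = false
[3.3.1] false AND false = false
[3.3] NOT false = true
[3] true OR false OR true = true
[root] exactly-one(true, false, true) = false
Overall: false → refused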